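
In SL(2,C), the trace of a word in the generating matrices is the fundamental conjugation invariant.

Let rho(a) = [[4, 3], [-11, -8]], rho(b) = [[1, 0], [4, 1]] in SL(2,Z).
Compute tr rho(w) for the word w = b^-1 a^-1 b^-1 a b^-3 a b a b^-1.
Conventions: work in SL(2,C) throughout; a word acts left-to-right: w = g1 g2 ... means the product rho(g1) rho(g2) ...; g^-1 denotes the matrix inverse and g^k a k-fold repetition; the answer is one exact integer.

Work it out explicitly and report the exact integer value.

rho(b^-1) = [[1, 0], [-4, 1]]
... * rho(a^-1) = [[-8, -3], [11, 4]]  ->  [[-8, -3], [43, 16]]
... * rho(b^-1) = [[1, 0], [-4, 1]]  ->  [[4, -3], [-21, 16]]
... * rho(a) = [[4, 3], [-11, -8]]  ->  [[49, 36], [-260, -191]]
... * rho(b^-1) = [[1, 0], [-4, 1]]  ->  [[-95, 36], [504, -191]]
... * rho(b^-1) = [[1, 0], [-4, 1]]  ->  [[-239, 36], [1268, -191]]
... * rho(b^-1) = [[1, 0], [-4, 1]]  ->  [[-383, 36], [2032, -191]]
... * rho(a) = [[4, 3], [-11, -8]]  ->  [[-1928, -1437], [10229, 7624]]
... * rho(b) = [[1, 0], [4, 1]]  ->  [[-7676, -1437], [40725, 7624]]
... * rho(a) = [[4, 3], [-11, -8]]  ->  [[-14897, -11532], [79036, 61183]]
... * rho(b^-1) = [[1, 0], [-4, 1]]  ->  [[31231, -11532], [-165696, 61183]]
tr = 31231 + 61183 = 92414

92414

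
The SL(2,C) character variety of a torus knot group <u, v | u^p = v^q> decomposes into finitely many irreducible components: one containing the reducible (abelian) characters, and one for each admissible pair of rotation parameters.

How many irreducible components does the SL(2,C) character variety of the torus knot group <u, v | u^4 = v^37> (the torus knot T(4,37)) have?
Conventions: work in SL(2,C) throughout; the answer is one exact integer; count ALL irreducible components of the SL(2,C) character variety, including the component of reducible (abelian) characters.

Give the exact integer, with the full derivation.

Gamma = < u, v | u^4 = v^37 > (torus knot T(4,37)); the central element u^4 = v^37 acts as +I or -I in any irreducible SL(2,C) representation.
So on each irreducible component the traces are pinned: tr(u) = 2*cos(pi*alpha/4) with 1 <= alpha <= 3, tr(v) = 2*cos(pi*beta/37) with 1 <= beta <= 36.
u^4 = (-1)^alpha I and v^37 = (-1)^beta I must agree, so alpha and beta have equal parity.
Counting: 2 odd alphas x 18 odd betas + 1 even alphas x 18 even betas = 36 + 18 = 54.
That is 54 components of irreducible characters, and with the reducible (abelian) component the total is 55.

55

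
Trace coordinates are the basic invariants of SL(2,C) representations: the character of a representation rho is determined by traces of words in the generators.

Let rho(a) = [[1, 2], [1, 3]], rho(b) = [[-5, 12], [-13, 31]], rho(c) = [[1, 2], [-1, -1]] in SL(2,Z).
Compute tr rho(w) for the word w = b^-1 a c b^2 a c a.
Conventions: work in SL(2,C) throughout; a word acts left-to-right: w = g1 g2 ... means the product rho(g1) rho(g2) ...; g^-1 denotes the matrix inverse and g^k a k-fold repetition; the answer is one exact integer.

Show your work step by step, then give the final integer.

-38318

rho(b^-1) = [[31, -12], [13, -5]]
... * rho(a) = [[1, 2], [1, 3]]  ->  [[19, 26], [8, 11]]
... * rho(c) = [[1, 2], [-1, -1]]  ->  [[-7, 12], [-3, 5]]
... * rho(b) = [[-5, 12], [-13, 31]]  ->  [[-121, 288], [-50, 119]]
... * rho(b) = [[-5, 12], [-13, 31]]  ->  [[-3139, 7476], [-1297, 3089]]
... * rho(a) = [[1, 2], [1, 3]]  ->  [[4337, 16150], [1792, 6673]]
... * rho(c) = [[1, 2], [-1, -1]]  ->  [[-11813, -7476], [-4881, -3089]]
... * rho(a) = [[1, 2], [1, 3]]  ->  [[-19289, -46054], [-7970, -19029]]
tr = -19289 + -19029 = -38318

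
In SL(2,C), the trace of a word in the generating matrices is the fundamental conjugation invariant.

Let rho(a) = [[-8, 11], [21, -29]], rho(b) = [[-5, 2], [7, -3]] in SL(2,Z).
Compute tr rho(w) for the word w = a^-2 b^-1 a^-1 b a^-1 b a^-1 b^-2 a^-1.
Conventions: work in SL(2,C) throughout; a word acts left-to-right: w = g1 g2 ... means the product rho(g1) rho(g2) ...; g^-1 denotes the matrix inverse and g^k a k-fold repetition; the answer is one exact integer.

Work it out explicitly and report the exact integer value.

rho(a^-1) = [[-29, -11], [-21, -8]]
... * rho(a^-1) = [[-29, -11], [-21, -8]]  ->  [[1072, 407], [777, 295]]
... * rho(b^-1) = [[-3, -2], [-7, -5]]  ->  [[-6065, -4179], [-4396, -3029]]
... * rho(a^-1) = [[-29, -11], [-21, -8]]  ->  [[263644, 100147], [191093, 72588]]
... * rho(b) = [[-5, 2], [7, -3]]  ->  [[-617191, 226847], [-447349, 164422]]
... * rho(a^-1) = [[-29, -11], [-21, -8]]  ->  [[13134752, 4974325], [9520259, 3605463]]
... * rho(b) = [[-5, 2], [7, -3]]  ->  [[-30853485, 11346529], [-22363054, 8224129]]
... * rho(a^-1) = [[-29, -11], [-21, -8]]  ->  [[656473956, 248616103], [475821857, 180200562]]
... * rho(b^-1) = [[-3, -2], [-7, -5]]  ->  [[-3709734589, -2556028427], [-2688869505, -1852646524]]
... * rho(b^-1) = [[-3, -2], [-7, -5]]  ->  [[29021402756, 20199611313], [21035134183, 14640971630]]
... * rho(a^-1) = [[-29, -11], [-21, -8]]  ->  [[-1265812517497, -480832320820], [-917479295537, -348514249053]]
tr = -1265812517497 + -348514249053 = -1614326766550

-1614326766550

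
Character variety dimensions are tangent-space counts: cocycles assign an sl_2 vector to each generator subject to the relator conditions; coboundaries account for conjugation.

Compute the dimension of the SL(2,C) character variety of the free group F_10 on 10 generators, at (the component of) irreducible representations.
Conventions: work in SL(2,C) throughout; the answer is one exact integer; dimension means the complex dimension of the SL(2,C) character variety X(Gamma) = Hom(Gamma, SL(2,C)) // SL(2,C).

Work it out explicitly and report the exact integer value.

Gamma = F_10 has 10 generators and no relators.
Z^1(Gamma, Ad rho) = (sl_2)^10: a cocycle is a free choice of one sl_2 vector per generator, so dim Z^1 = 3*10 = 30.
dim B^1 = 3: the coboundary map is injective because an irreducible image has centralizer 0 in sl_2.
Therefore dim X = 30 - 3 = 27.

27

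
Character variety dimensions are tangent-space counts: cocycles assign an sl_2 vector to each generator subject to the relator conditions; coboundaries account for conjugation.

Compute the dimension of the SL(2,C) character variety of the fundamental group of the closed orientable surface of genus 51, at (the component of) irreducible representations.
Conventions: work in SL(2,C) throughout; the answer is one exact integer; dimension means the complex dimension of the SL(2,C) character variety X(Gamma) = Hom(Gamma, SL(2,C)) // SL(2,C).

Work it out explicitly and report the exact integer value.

300

Gamma = pi_1(Sigma_51) = < a_1, b_1, ..., a_51, b_51 | prod [a_i, b_i] > has 2g = 102 generators and 1 relator.
A cocycle assigns one sl_2 vector per generator subject to the relator condition d_2(z) = 0: dim of the unconstrained space is 3*2g = 306.
d_2 is surjective at irreducible rho (its cokernel H^2 is dual to H^0 = 0), so dim Z^1 = 306 - 3 = 303.
Coboundaries contribute dim B^1 = 3 (injective at irreducible rho).
dim X = dim H^1 = 303 - 3 = 300.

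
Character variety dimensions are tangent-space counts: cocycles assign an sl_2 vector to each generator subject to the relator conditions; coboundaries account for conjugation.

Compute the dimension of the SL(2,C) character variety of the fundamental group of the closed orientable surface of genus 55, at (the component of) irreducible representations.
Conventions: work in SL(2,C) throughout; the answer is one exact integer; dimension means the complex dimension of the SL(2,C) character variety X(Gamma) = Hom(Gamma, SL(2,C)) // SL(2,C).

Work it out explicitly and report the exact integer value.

pi_1 of the closed genus-55 surface has 110 generators bound by the single product-of-commutators relator.
Unconstrained cocycle data is one sl_2 vector per generator (330 dimensions), cut by the relator condition d_2(z) = 0.
d_2 is surjective at irreducible rho (its cokernel H^2 is dual to H^0 = 0), so dim Z^1 = 330 - 3 = 327.
dim B^1 = 3 (coboundaries, injective at irreducible rho).
dim H^1 = 327 - 3 = 324 = dim X.

324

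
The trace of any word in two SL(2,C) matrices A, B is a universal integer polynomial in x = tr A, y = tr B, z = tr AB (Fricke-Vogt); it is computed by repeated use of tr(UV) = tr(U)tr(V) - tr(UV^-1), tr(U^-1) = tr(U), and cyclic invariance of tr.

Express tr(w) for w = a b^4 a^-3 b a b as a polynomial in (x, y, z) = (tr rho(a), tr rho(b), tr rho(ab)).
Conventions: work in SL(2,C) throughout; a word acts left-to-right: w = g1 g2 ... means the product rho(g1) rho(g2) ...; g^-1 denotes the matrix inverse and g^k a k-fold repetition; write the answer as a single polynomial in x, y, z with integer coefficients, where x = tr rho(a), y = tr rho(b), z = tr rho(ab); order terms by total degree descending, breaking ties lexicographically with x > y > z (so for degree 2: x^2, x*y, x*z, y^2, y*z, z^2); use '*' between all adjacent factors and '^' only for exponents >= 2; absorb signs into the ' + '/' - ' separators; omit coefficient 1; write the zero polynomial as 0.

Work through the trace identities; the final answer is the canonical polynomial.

tr(a b a b) = tr(a b) tr(a b) - tr(1)  (split on a) = z^2 - 2
so tr(a b a) = tr(a) tr(b a) - tr(b)  (reduce the a square) = x*z - y
reduce: tr(a b a b^2) = tr(b) tr(a b a b) - tr(a b a)  (reduce the b square) = y*z^2 - x*z - y
so tr(b a b a b^2) = tr(b) tr(a b a b^2) - tr(a b a b)  (reduce the b square) = y^2*z^2 - x*y*z - y^2 - z^2 + 2
tr(b^3 a b a b) = tr(b) tr(b a b a b^2) - tr(b a b a b)  (reduce the b square) = y^3*z^2 - x*y^2*z - y^3 - 2*y*z^2 + x*z + 3*y
tr(b a b a b^4) = tr(b) tr(b^3 a b a b) - tr(b^3 a b a)  (reduce the b square) = y^4*z^2 - x*y^3*z - y^4 - 3*y^2*z^2 + 2*x*y*z + 4*y^2 + z^2 - 2
tr(a b a b a b) = tr(a b) tr(a b a b) - tr(a^-1 b^-1)  (split on a) = z^3 - 3*z
tr(b a b) = tr(b) tr(a b) - tr(a)  (reduce the b square) = y*z - x
tr(a b a b a) = tr(a) tr(b a b a) - tr(b a b)  (reduce the a square) = x*z^2 - y*z - x
tr(a b a b a b^2) = tr(b) tr(a b a b a b) - tr(a b a b a)  (reduce the b square) = y*z^3 - x*z^2 - 2*y*z + x
so tr(b^2 a b a b a b) = tr(b) tr(a b a b a b^2) - tr(a b a b a b)  (reduce the b square) = y^2*z^3 - x*y*z^2 - 2*y^2*z - z^3 + x*y + 3*z
reduce: tr(b a b a b^4 a) = tr(b) tr(b^2 a b a b a b) - tr(b^2 a b a b a)  (reduce the b square) = y^3*z^3 - x*y^2*z^2 - 2*y^3*z - 2*y*z^3 + x*y^2 + x*z^2 + 5*y*z - x
reduce: tr(b a b a b^4 a^-1) = tr(b a b a b^4) tr(a) - tr(b a b a b^4 a)  (eliminate a^-1) = x*y^4*z^2 - x^2*y^3*z - y^3*z^3 - x*y^4 - 2*x*y^2*z^2 + 2*x^2*y*z + 2*y^3*z + 2*y*z^3 + 3*x*y^2 - 5*y*z - x
so tr(a^-2 b a b a b^4) = tr(b a b a b^4 a^-1) tr(a) - tr(b a b a b^4)  (eliminate a^-1) = x^2*y^4*z^2 - x^3*y^3*z - x*y^3*z^3 - x^2*y^4 - 2*x^2*y^2*z^2 - y^4*z^2 + 2*x^3*y*z + 3*x*y^3*z + 2*x*y*z^3 + 3*x^2*y^2 + y^4 + 3*y^2*z^2 - 7*x*y*z - x^2 - 4*y^2 - z^2 + 2
so tr(a b^4 a^-3 b a b) = tr(a^-2 b a b a b^4) tr(a) - tr(a^-2 b a b a b^4 a)  (eliminate a^-1) = x^3*y^4*z^2 - x^4*y^3*z - x^2*y^3*z^3 - x^3*y^4 - 2*x^3*y^2*z^2 - 2*x*y^4*z^2 + 2*x^4*y*z + 4*x^2*y^3*z + 2*x^2*y*z^3 + y^3*z^3 + 3*x^3*y^2 + 2*x*y^4 + 5*x*y^2*z^2 - 9*x^2*y*z - 2*y^3*z - 2*y*z^3 - x^3 - 7*x*y^2 - x*z^2 + 5*y*z + 3*x

x^3*y^4*z^2 - x^4*y^3*z - x^2*y^3*z^3 - x^3*y^4 - 2*x^3*y^2*z^2 - 2*x*y^4*z^2 + 2*x^4*y*z + 4*x^2*y^3*z + 2*x^2*y*z^3 + y^3*z^3 + 3*x^3*y^2 + 2*x*y^4 + 5*x*y^2*z^2 - 9*x^2*y*z - 2*y^3*z - 2*y*z^3 - x^3 - 7*x*y^2 - x*z^2 + 5*y*z + 3*x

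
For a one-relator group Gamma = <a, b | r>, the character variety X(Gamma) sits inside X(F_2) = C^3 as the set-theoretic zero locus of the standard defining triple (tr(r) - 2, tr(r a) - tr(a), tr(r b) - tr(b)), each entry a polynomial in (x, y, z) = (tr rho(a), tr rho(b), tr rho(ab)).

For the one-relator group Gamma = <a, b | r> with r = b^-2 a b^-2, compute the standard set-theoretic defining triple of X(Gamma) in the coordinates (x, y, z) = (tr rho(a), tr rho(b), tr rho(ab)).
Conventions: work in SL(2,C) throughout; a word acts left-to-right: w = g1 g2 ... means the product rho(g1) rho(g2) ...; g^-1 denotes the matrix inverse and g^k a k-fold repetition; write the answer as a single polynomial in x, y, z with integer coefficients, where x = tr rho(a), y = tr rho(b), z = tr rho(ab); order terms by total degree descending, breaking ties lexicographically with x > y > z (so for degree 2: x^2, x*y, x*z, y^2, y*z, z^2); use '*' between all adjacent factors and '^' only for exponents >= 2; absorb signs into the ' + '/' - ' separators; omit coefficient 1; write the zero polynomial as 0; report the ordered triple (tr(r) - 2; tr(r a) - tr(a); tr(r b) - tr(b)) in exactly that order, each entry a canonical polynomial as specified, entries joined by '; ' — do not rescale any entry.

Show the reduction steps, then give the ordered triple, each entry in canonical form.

reduce: tr(a b^-1) = tr(a) tr(b) - tr(a b)   [inverse elimination on b] = x*y - z
tr(b^-2 a) = tr(a b^-1) tr(b) - tr(a)   [inverse elimination on b] = x*y^2 - y*z - x
tr(b^-3 a) = tr(b^-2 a) tr(b) - tr(b^-2 a b)   [inverse elimination on b] = x*y^3 - y^2*z - 2*x*y + z
reduce: tr(b^-2 a b^-2) = tr(b^-3 a) tr(b) - tr(b^-3 a b)   [inverse elimination on b] = x*y^4 - y^3*z - 3*x*y^2 + 2*y*z + x
so tr(a^2) = tr(a) tr(a) - tr(1)  (reduce the a square) = x^2 - 2
reduce: tr(a^2 b) = tr(a) tr(b a) - tr(b)  (reduce the a square) = x*z - y
tr(a b^-1 a) = tr(a^2) tr(b) - tr(a^2 b)  (eliminate b^-1) = x^2*y - x*z - y
reduce: tr(a b a b) = tr(b a) tr(b a) - tr(1)  (split on b) = z^2 - 2
reduce: tr(a b^-1 a b) = tr(a b a) tr(b) - tr(a b a b)  (eliminate b^-1) = x*y*z - y^2 - z^2 + 2
tr(a b^-1 a b^-1) = tr(a b^-1 a) tr(b) - tr(a b^-1 a b)  (eliminate b^-1) = x^2*y^2 - 2*x*y*z + z^2 - 2
so tr(b^-1 a b^-2 a) = tr(a b^-1 a b^-1) tr(b) - tr(a b^-1 a)  (eliminate b^-1) = x^2*y^3 - 2*x*y^2*z - x^2*y + y*z^2 + x*z - y
tr(a b^-2 a) = tr(b^-1 a^2) tr(b) - tr(b^-1 a^2 b)  (eliminate b^-1) = x^2*y^2 - x*y*z - x^2 - y^2 + 2
so tr(b^-2 a b^-2 a) = tr(b^-1 a b^-2 a) tr(b) - tr(b^-1 a b^-2 a b)  (eliminate b^-1) = x^2*y^4 - 2*x*y^3*z - 2*x^2*y^2 + y^2*z^2 + 2*x*y*z + x^2 - 2
assemble the triple (tr(r) - 2; tr(r a) - x; tr(r b) - y)

x*y^4 - y^3*z - 3*x*y^2 + 2*y*z + x - 2; x^2*y^4 - 2*x*y^3*z - 2*x^2*y^2 + y^2*z^2 + 2*x*y*z + x^2 - x - 2; x*y^3 - y^2*z - 2*x*y - y + z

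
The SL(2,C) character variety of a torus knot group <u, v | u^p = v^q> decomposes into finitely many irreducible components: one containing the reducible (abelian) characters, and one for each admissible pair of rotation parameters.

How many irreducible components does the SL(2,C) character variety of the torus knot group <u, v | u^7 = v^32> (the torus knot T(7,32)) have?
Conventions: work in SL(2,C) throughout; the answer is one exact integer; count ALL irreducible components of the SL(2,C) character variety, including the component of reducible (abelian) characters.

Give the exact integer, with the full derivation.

94

In the torus knot group T(7,32), u^7 = v^32 is central, so an irreducible representation sends it to +I or -I (Schur).
So on each irreducible component the traces are pinned: tr(u) = 2*cos(pi*alpha/7) with 1 <= alpha <= 6, tr(v) = 2*cos(pi*beta/32) with 1 <= beta <= 31.
Consistency of u^7 = (-1)^alpha I with v^32 = (-1)^beta I forces alpha = beta (mod 2).
count pairs: odd alpha (3 choices) x odd beta (16), plus even alpha (3) x even beta (15): 3*16 + 3*15 = 93.
Total: 93 irreducible-character components + 1 reducible (abelian) component = 94.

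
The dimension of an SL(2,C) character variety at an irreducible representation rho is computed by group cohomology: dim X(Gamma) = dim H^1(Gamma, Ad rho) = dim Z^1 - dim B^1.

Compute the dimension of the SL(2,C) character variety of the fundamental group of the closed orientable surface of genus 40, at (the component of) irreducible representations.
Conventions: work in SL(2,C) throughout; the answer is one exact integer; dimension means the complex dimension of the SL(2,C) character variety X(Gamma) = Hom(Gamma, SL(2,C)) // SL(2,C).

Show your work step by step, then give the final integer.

pi_1 of the closed genus-40 surface has 80 generators bound by the single product-of-commutators relator.
Before the relator condition, cocycle space has dim 3*80 = 240.
H^2 = coker(d_2) is dual to H^0 = 0 at irreducible rho (Poincare duality), so d_2 is onto: dim Z^1 = 237.
Coboundaries contribute dim B^1 = 3 (injective at irreducible rho).
dim X = dim H^1 = 237 - 3 = 234.

234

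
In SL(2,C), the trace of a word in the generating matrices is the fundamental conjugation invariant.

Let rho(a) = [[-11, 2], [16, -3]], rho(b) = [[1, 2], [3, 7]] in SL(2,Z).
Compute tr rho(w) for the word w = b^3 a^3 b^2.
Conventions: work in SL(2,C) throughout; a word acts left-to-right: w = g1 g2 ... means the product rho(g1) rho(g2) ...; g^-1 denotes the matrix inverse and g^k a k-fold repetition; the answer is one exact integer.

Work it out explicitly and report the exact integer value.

rho(b) = [[1, 2], [3, 7]]
... * rho(b) = [[1, 2], [3, 7]]  ->  [[7, 16], [24, 55]]
... * rho(b) = [[1, 2], [3, 7]]  ->  [[55, 126], [189, 433]]
... * rho(a) = [[-11, 2], [16, -3]]  ->  [[1411, -268], [4849, -921]]
... * rho(a) = [[-11, 2], [16, -3]]  ->  [[-19809, 3626], [-68075, 12461]]
... * rho(a) = [[-11, 2], [16, -3]]  ->  [[275915, -50496], [948201, -173533]]
... * rho(b) = [[1, 2], [3, 7]]  ->  [[124427, 198358], [427602, 681671]]
... * rho(b) = [[1, 2], [3, 7]]  ->  [[719501, 1637360], [2472615, 5626901]]
tr = 719501 + 5626901 = 6346402

6346402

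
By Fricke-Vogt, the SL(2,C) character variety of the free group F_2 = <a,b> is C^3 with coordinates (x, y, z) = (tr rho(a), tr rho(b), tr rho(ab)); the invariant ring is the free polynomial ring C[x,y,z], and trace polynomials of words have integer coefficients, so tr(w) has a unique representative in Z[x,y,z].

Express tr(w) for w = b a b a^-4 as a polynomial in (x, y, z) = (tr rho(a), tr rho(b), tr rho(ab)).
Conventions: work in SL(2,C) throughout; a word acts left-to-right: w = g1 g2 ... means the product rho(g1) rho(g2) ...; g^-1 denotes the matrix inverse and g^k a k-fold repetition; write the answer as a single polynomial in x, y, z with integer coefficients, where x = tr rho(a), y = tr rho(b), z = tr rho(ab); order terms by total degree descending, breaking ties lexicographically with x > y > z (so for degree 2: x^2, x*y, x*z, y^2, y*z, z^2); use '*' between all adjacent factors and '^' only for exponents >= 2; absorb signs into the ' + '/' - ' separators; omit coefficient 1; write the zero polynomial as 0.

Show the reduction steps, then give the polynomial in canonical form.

x^4*y*z - x^5 - x^3*z^2 - 3*x^2*y*z + 5*x^3 + 2*x*z^2 + y*z - 5*x

tr(b a b) = tr(b)*tr(a b) - tr(a) = y*z - x
next, tr(b a b a) = tr(b a)*tr(b a) - tr(1)   [split at repeated b] = z^2 - 2
tr(a^-1 b a b) = tr(b a b)*tr(a) - tr(b a b a) = x*y*z - x^2 - z^2 + 2
next, tr(a^-2 b a b) = tr(a^-1 b a b)*tr(a) - tr(a^-1 b a b a) = x^2*y*z - x^3 - x*z^2 - y*z + 3*x
tr(a^-3 b a b) = tr(a^-2 b a b)*tr(a) - tr(a^-2 b a b a) = x^3*y*z - x^4 - x^2*z^2 - 2*x*y*z + 4*x^2 + z^2 - 2
tr(b a b a^-4) = tr(a^-3 b a b)*tr(a) - tr(a^-3 b a b a) = x^4*y*z - x^5 - x^3*z^2 - 3*x^2*y*z + 5*x^3 + 2*x*z^2 + y*z - 5*x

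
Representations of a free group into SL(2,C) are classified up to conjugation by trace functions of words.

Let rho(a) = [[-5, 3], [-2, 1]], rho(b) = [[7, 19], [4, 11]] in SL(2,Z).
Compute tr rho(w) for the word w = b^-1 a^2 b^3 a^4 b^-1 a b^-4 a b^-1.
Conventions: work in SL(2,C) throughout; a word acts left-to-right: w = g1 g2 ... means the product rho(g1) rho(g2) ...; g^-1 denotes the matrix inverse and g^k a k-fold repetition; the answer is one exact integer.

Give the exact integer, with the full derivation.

2761120813480066

rho(b^-1) = [[11, -19], [-4, 7]]
... * rho(a) = [[-5, 3], [-2, 1]]  ->  [[-17, 14], [6, -5]]
... * rho(a) = [[-5, 3], [-2, 1]]  ->  [[57, -37], [-20, 13]]
... * rho(b) = [[7, 19], [4, 11]]  ->  [[251, 676], [-88, -237]]
... * rho(b) = [[7, 19], [4, 11]]  ->  [[4461, 12205], [-1564, -4279]]
... * rho(b) = [[7, 19], [4, 11]]  ->  [[80047, 219014], [-28064, -76785]]
... * rho(a) = [[-5, 3], [-2, 1]]  ->  [[-838263, 459155], [293890, -160977]]
... * rho(a) = [[-5, 3], [-2, 1]]  ->  [[3273005, -2055634], [-1147496, 720693]]
... * rho(a) = [[-5, 3], [-2, 1]]  ->  [[-12253757, 7763381], [4296094, -2721795]]
... * rho(a) = [[-5, 3], [-2, 1]]  ->  [[45742023, -28997890], [-16036880, 10166487]]
... * rho(b^-1) = [[11, -19], [-4, 7]]  ->  [[619153813, -1072083667], [-217071628, 375866129]]
... * rho(a) = [[-5, 3], [-2, 1]]  ->  [[-951601731, 785377772], [333625882, -275348755]]
... * rho(b^-1) = [[11, -19], [-4, 7]]  ->  [[-13609130129, 23578077293], [4771279722, -8266333043]]
... * rho(b^-1) = [[11, -19], [-4, 7]]  ->  [[-244012740591, 423620013502], [85549409114, -148518646019]]
... * rho(b^-1) = [[11, -19], [-4, 7]]  ->  [[-4378620200509, 7601582165743], [1535118084330, -2665069295299]]
... * rho(b^-1) = [[11, -19], [-4, 7]]  ->  [[-78571150868571, 136404858969872], [27546576108826, -47822728669363]]
... * rho(a) = [[-5, 3], [-2, 1]]  ->  [[120046036403111, -99308593635841], [-42087423205404, 34816999657115]]
... * rho(b^-1) = [[11, -19], [-4, 7]]  ->  [[1717740774977585, -2976034847109996], [-602229653887904, 1043380038502481]]
tr = 1717740774977585 + 1043380038502481 = 2761120813480066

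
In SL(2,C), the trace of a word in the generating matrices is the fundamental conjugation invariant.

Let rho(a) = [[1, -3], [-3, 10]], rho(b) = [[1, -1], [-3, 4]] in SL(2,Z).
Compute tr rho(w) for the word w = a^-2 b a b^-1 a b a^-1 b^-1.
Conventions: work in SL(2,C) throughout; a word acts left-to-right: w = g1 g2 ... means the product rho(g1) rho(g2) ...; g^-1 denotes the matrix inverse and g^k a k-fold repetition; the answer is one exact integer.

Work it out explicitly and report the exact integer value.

rho(a^-1) = [[10, 3], [3, 1]]
... * rho(a^-1) = [[10, 3], [3, 1]]  ->  [[109, 33], [33, 10]]
... * rho(b) = [[1, -1], [-3, 4]]  ->  [[10, 23], [3, 7]]
... * rho(a) = [[1, -3], [-3, 10]]  ->  [[-59, 200], [-18, 61]]
... * rho(b^-1) = [[4, 1], [3, 1]]  ->  [[364, 141], [111, 43]]
... * rho(a) = [[1, -3], [-3, 10]]  ->  [[-59, 318], [-18, 97]]
... * rho(b) = [[1, -1], [-3, 4]]  ->  [[-1013, 1331], [-309, 406]]
... * rho(a^-1) = [[10, 3], [3, 1]]  ->  [[-6137, -1708], [-1872, -521]]
... * rho(b^-1) = [[4, 1], [3, 1]]  ->  [[-29672, -7845], [-9051, -2393]]
tr = -29672 + -2393 = -32065

-32065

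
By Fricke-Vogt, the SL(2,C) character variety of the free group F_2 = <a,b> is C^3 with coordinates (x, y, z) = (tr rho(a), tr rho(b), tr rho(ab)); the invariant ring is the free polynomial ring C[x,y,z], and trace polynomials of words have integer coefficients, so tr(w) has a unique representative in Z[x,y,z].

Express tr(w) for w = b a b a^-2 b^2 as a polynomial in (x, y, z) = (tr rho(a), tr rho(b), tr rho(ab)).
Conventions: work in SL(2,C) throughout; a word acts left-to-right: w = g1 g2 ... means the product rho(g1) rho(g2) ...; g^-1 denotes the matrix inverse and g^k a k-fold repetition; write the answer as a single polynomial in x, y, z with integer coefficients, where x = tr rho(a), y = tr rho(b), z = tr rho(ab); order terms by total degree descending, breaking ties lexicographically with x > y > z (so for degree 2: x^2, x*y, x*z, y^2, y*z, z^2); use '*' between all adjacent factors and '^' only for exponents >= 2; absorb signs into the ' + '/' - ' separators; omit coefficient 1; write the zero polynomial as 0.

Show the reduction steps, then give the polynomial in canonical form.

x^2*y^3*z - x^3*y^2 - x*y^2*z^2 - x^2*y*z - y^3*z + x^3 + 2*x*y^2 + x*z^2 + 2*y*z - 3*x

reduce: tr(a b^2) = tr(b) * tr(a b) - tr(a) = y*z - x
tr(b a b^2) = tr(b) * tr(a b^2) - tr(a b) = y^2*z - x*y - z
reduce: tr(b^3 a b) = tr(b) * tr(b a b^2) - tr(b a b) = y^3*z - x*y^2 - 2*y*z + x
tr(a b a b) = tr(a b) * tr(a b) - tr(1)   [split at repeated a] = z^2 - 2
reduce: tr(a b a) = tr(a) * tr(b a) - tr(b) = x*z - y
tr(b a b a b) = tr(b) * tr(a b a b) - tr(a b a) = y*z^2 - x*z - y
reduce: tr(b^3 a b a) = tr(b) * tr(b a b a b) - tr(b a b a) = y^2*z^2 - x*y*z - y^2 - z^2 + 2
reduce: tr(b^3 a b a^-1) = tr(b^3 a b) * tr(a) - tr(b^3 a b a) = x*y^3*z - x^2*y^2 - y^2*z^2 - x*y*z + x^2 + y^2 + z^2 - 2
tr(b a b a^-2 b^2) = tr(b^3 a b a^-1) * tr(a) - tr(b^3 a b) = x^2*y^3*z - x^3*y^2 - x*y^2*z^2 - x^2*y*z - y^3*z + x^3 + 2*x*y^2 + x*z^2 + 2*y*z - 3*x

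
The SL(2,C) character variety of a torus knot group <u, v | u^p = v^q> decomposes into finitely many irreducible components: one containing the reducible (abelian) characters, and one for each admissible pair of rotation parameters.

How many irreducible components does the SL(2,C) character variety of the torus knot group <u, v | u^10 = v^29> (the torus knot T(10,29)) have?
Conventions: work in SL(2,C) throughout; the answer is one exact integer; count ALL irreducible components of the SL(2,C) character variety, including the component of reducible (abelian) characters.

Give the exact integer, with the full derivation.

127

For T(10,29): irreducibility forces the central element u^10 = v^29 to one of +I, -I.
This locks tr(u) to 2*cos(pi*alpha/10), alpha in 1..9, and tr(v) to 2*cos(pi*beta/29), beta in 1..28, on each component of irreducible characters.
The two central values (-1)^alpha I and (-1)^beta I must be the same matrix, so alpha and beta share a parity.
count pairs: odd alpha (5 choices) x odd beta (14), plus even alpha (4) x even beta (14): 5*14 + 4*14 = 126.
That is 126 components of irreducible characters, and with the reducible (abelian) component the total is 127.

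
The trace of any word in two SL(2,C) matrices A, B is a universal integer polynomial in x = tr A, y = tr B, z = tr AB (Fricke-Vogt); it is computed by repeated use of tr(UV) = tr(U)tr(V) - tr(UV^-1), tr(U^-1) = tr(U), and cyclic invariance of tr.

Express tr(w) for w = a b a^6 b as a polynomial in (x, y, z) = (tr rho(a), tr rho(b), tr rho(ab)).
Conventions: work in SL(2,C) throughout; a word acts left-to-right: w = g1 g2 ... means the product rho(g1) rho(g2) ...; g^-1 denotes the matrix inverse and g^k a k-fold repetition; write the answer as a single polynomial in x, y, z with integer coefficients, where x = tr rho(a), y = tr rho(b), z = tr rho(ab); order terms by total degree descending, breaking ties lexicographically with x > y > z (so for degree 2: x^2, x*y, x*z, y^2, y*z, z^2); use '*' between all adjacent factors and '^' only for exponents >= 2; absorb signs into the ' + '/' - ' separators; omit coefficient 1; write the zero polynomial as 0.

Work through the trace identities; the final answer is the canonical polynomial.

x^5*z^2 - x^4*y*z - x^5 - 4*x^3*z^2 + 3*x^2*y*z + 5*x^3 + 3*x*z^2 - y*z - 5*x

apply: trace(b a b a) = trace(a b) * trace(a b) - trace(1)   [split at a repeated a] = z^2 - 2
apply: trace(b a b) = trace(b) * trace(a b) - trace(a)   [square of b] = y*z - x
use: trace(a b a b a) = trace(a) * trace(b a b a) - trace(b a b)   [square of a] = x*z^2 - y*z - x
trace(a^2 b a b a) = trace(a) * trace(a b a b a) - trace(a b a b)   [square of a] = x^2*z^2 - x*y*z - x^2 - z^2 + 2
use: trace(a^3 b a b a) = trace(a) * trace(a^2 b a b a) - trace(a^2 b a b)   [square of a] = x^3*z^2 - x^2*y*z - x^3 - 2*x*z^2 + y*z + 3*x
use: trace(a^4 b a b a) = trace(a) * trace(a^3 b a b a) - trace(a^3 b a b)   [square of a] = x^4*z^2 - x^3*y*z - x^4 - 3*x^2*z^2 + 2*x*y*z + 4*x^2 + z^2 - 2
use: trace(a b a^6 b) = trace(a) * trace(a^4 b a b a) - trace(a^4 b a b)   [square of a] = x^5*z^2 - x^4*y*z - x^5 - 4*x^3*z^2 + 3*x^2*y*z + 5*x^3 + 3*x*z^2 - y*z - 5*x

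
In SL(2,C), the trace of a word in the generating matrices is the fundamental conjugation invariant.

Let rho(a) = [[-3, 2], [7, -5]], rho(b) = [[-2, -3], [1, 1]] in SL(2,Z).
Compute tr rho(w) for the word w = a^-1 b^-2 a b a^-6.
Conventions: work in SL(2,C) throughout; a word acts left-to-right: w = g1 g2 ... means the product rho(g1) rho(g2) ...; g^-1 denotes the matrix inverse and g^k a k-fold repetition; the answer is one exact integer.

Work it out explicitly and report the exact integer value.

-127485566

rho(a^-1) = [[-5, -2], [-7, -3]]
... * rho(b^-1) = [[1, 3], [-1, -2]]  ->  [[-3, -11], [-4, -15]]
... * rho(b^-1) = [[1, 3], [-1, -2]]  ->  [[8, 13], [11, 18]]
... * rho(a) = [[-3, 2], [7, -5]]  ->  [[67, -49], [93, -68]]
... * rho(b) = [[-2, -3], [1, 1]]  ->  [[-183, -250], [-254, -347]]
... * rho(a^-1) = [[-5, -2], [-7, -3]]  ->  [[2665, 1116], [3699, 1549]]
... * rho(a^-1) = [[-5, -2], [-7, -3]]  ->  [[-21137, -8678], [-29338, -12045]]
... * rho(a^-1) = [[-5, -2], [-7, -3]]  ->  [[166431, 68308], [231005, 94811]]
... * rho(a^-1) = [[-5, -2], [-7, -3]]  ->  [[-1310311, -537786], [-1818702, -746443]]
... * rho(a^-1) = [[-5, -2], [-7, -3]]  ->  [[10316057, 4233980], [14318611, 5876733]]
... * rho(a^-1) = [[-5, -2], [-7, -3]]  ->  [[-81218145, -33334054], [-112730186, -46267421]]
tr = -81218145 + -46267421 = -127485566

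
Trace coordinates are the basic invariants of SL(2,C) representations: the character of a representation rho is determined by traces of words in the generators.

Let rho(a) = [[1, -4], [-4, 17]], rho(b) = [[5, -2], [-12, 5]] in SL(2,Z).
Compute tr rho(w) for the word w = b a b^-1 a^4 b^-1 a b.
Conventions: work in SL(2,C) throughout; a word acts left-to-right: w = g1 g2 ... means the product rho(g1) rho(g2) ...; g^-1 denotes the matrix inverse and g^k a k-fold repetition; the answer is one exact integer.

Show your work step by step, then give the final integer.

rho(b) = [[5, -2], [-12, 5]]
... * rho(a) = [[1, -4], [-4, 17]]  ->  [[13, -54], [-32, 133]]
... * rho(b^-1) = [[5, 2], [12, 5]]  ->  [[-583, -244], [1436, 601]]
... * rho(a) = [[1, -4], [-4, 17]]  ->  [[393, -1816], [-968, 4473]]
... * rho(a) = [[1, -4], [-4, 17]]  ->  [[7657, -32444], [-18860, 79913]]
... * rho(a) = [[1, -4], [-4, 17]]  ->  [[137433, -582176], [-338512, 1433961]]
... * rho(a) = [[1, -4], [-4, 17]]  ->  [[2466137, -10446724], [-6074356, 25731385]]
... * rho(b^-1) = [[5, 2], [12, 5]]  ->  [[-113030003, -47301346], [278404840, 116508213]]
... * rho(a) = [[1, -4], [-4, 17]]  ->  [[76175381, -352002870], [-187628012, 867020261]]
... * rho(b) = [[5, -2], [-12, 5]]  ->  [[4604911345, -1912365112], [-11342383192, 4710357329]]
tr = 4604911345 + 4710357329 = 9315268674

9315268674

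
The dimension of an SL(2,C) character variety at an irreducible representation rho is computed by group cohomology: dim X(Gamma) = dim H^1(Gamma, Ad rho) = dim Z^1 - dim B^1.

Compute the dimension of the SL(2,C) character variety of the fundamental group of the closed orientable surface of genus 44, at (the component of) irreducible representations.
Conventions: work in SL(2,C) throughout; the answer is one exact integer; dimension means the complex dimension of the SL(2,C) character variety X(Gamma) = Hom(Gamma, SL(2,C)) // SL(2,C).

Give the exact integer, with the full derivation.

258

pi_1 of the closed genus-44 surface has 88 generators bound by the single product-of-commutators relator.
Unconstrained cocycle data is one sl_2 vector per generator (264 dimensions), cut by the relator condition d_2(z) = 0.
At an irreducible rho, H^2 = coker(d_2) vanishes (Poincare duality: H^2 is dual to H^0 = invariants = 0), so d_2 is surjective onto sl_2 and dim Z^1 = 264 - 3 = 261.
Coboundaries contribute dim B^1 = 3 (injective at irreducible rho).
dim X = dim H^1 = 261 - 3 = 258.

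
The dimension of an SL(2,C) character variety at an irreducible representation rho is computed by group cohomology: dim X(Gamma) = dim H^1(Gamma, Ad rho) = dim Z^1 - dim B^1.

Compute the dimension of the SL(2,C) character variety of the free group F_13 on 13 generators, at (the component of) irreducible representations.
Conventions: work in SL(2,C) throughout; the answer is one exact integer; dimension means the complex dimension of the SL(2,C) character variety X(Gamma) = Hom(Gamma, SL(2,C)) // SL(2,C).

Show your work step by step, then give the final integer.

The free group F_13: 13 generators, no relators.
So Z^1 = (sl_2)^13 in full: dim Z^1 = 39.
At an irreducible rho the centralizer of the image in sl_2 is 0, so the coboundary map sl_2 -> Z^1 is injective: dim B^1 = 3.
dim H^1 = 39 - 3 = 36, which is dim X.

36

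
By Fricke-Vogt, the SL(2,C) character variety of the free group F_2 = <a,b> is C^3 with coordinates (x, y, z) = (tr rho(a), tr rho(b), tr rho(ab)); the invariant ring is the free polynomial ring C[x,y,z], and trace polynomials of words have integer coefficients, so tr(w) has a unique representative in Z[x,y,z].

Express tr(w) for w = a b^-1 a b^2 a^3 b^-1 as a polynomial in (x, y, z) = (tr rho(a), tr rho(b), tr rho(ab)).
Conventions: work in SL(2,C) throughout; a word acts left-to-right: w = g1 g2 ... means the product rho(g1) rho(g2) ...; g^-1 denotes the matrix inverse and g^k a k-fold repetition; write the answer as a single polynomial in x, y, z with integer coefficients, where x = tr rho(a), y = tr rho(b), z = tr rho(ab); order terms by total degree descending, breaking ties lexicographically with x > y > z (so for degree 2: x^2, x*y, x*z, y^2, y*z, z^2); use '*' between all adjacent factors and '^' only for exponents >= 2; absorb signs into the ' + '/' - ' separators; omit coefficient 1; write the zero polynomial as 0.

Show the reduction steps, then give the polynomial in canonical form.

x^4*y^3*z - x^5*y^2 - x^3*y^4 - 2*x^3*y^2*z^2 + 2*x^4*y*z + x^2*y*z^3 + 4*x^3*y^2 - x^3*z^2 + x*y^4 + 2*x*y^2*z^2 - 7*x^2*y*z - y^3*z - y*z^3 + x^3 - 2*x*y^2 + 2*x*z^2 + 4*y*z - 3*x

so tr(b a^2) = tr(a) tr(b a) - tr(b) = x*z - y
so tr(a b a^2) = tr(a) tr(b a^2) - tr(b a) = x^2*z - x*y - z
tr(a^4 b) = tr(a) tr(a b a^2) - tr(a b a) = x^3*z - x^2*y - 2*x*z + y
tr(a^2) = tr(a) tr(a) - tr(1) = x^2 - 2
tr(a^3) = tr(a) tr(a^2) - tr(a) = x^3 - 3*x
so tr(a^4) = tr(a) tr(a^3) - tr(a^2) = x^4 - 4*x^2 + 2
tr(a^3 b^2 a) = tr(b) tr(a^4 b) - tr(a^4) = x^3*y*z - x^4 - x^2*y^2 - 2*x*y*z + 4*x^2 + y^2 - 2
reduce: tr(b^2 a) = tr(b) tr(a b) - tr(a) = y*z - x
tr(b^2) = tr(b) tr(b) - tr(1) = y^2 - 2
tr(b^2 a^2) = tr(a) tr(b^2 a) - tr(b^2) = x*y*z - x^2 - y^2 + 2
so tr(a^3 b^2) = tr(a) tr(b^2 a^2) - tr(b^2 a) = x^2*y*z - x^3 - x*y^2 - y*z + 3*x
reduce: tr(a^2 b^2 a^3) = tr(a) tr(a^3 b^2 a) - tr(a^3 b^2) = x^4*y*z - x^5 - x^3*y^2 - 3*x^2*y*z + 5*x^3 + 2*x*y^2 + y*z - 5*x
reduce: tr(a b a b) = tr(a b) tr(a b) - tr(1) = z^2 - 2
tr(b a b^2 a) = tr(b) tr(a b a b) - tr(a b a) = y*z^2 - x*z - y
tr(b a b^2) = tr(b) tr(b a b) - tr(b a) = y^2*z - x*y - z
tr(b^2 a^2 b a) = tr(a) tr(b a b^2 a) - tr(b a b^2) = x*y*z^2 - x^2*z - y^2*z + z
tr(b^2 a^2 b) = tr(b) tr(b a^2 b) - tr(b a^2) = x*y^2*z - x^2*y - y^3 - x*z + 3*y
so tr(b a^2 b^2 a^2) = tr(a) tr(b^2 a^2 b a) - tr(b^2 a^2 b) = x^2*y*z^2 - x^3*z - 2*x*y^2*z + x^2*y + y^3 + 2*x*z - 3*y
reduce: tr(a b a^2 b) = tr(a) tr(b a b a) - tr(b a b) = x*z^2 - y*z - x
tr(b a^2 b^2 a) = tr(b) tr(a b a^2 b) - tr(a b a^2) = x*y*z^2 - x^2*z - y^2*z + z
reduce: tr(a^2 b^2 a^3 b) = tr(a) tr(b a^2 b^2 a^2) - tr(b a^2 b^2 a) = x^3*y*z^2 - x^4*z - 2*x^2*y^2*z + x^3*y + x*y^3 - x*y*z^2 + 3*x^2*z + y^2*z - 3*x*y - z
so tr(a b^2 a^3 b^-1 a) = tr(a^2 b^2 a^3) tr(b) - tr(a^2 b^2 a^3 b) = x^4*y^2*z - x^5*y - x^3*y^3 - x^3*y*z^2 + x^4*z - x^2*y^2*z + 4*x^3*y + x*y^3 + x*y*z^2 - 3*x^2*z - 2*x*y + z
tr(b a b a^3) = tr(a) tr(b a b a^2) - tr(b a b a) = x^2*z^2 - x*y*z - x^2 - z^2 + 2
tr(a^4 b a b) = tr(a) tr(b a b a^3) - tr(b a b a^2) = x^3*z^2 - x^2*y*z - x^3 - 2*x*z^2 + y*z + 3*x
so tr(a^4 b a) = tr(a) tr(a^3 b a) - tr(a^3 b) = x^4*z - x^3*y - 3*x^2*z + 2*x*y + z
so tr(a b a b^2 a^3) = tr(b) tr(a^4 b a b) - tr(a^4 b a) = x^3*y*z^2 - x^4*z - x^2*y^2*z - 2*x*y*z^2 + 3*x^2*z + y^2*z + x*y - z
reduce: tr(a b a b a b) = tr(a b) tr(a b a b) - tr(a^-1 b^-1) = z^3 - 3*z
so tr(b a b a b^2 a) = tr(b) tr(a b a b a b) - tr(a b a b a) = y*z^3 - x*z^2 - 2*y*z + x
reduce: tr(b a b a b^2) = tr(b) tr(a b a b^2) - tr(a b a b) = y^2*z^2 - x*y*z - y^2 - z^2 + 2
so tr(b a b a b^2 a^2) = tr(a) tr(b a b a b^2 a) - tr(b a b a b^2) = x*y*z^3 - x^2*z^2 - y^2*z^2 - x*y*z + x^2 + y^2 + z^2 - 2
tr(a b a b^2 a^3 b) = tr(a) tr(b a b a b^2 a^2) - tr(b a b a b^2 a) = x^2*y*z^3 - x^3*z^2 - x*y^2*z^2 - x^2*y*z - y*z^3 + x^3 + x*y^2 + 2*x*z^2 + 2*y*z - 3*x
tr(a b^2 a^3 b^-1 a b) = tr(a b a b^2 a^3) tr(b) - tr(a b a b^2 a^3 b) = x^3*y^2*z^2 - x^4*y*z - x^2*y^3*z - x^2*y*z^3 + x^3*z^2 - x*y^2*z^2 + 4*x^2*y*z + y^3*z + y*z^3 - x^3 - 2*x*z^2 - 3*y*z + 3*x
tr(a b^-1 a b^2 a^3 b^-1) = tr(a b^2 a^3 b^-1 a) tr(b) - tr(a b^2 a^3 b^-1 a b) = x^4*y^3*z - x^5*y^2 - x^3*y^4 - 2*x^3*y^2*z^2 + 2*x^4*y*z + x^2*y*z^3 + 4*x^3*y^2 - x^3*z^2 + x*y^4 + 2*x*y^2*z^2 - 7*x^2*y*z - y^3*z - y*z^3 + x^3 - 2*x*y^2 + 2*x*z^2 + 4*y*z - 3*x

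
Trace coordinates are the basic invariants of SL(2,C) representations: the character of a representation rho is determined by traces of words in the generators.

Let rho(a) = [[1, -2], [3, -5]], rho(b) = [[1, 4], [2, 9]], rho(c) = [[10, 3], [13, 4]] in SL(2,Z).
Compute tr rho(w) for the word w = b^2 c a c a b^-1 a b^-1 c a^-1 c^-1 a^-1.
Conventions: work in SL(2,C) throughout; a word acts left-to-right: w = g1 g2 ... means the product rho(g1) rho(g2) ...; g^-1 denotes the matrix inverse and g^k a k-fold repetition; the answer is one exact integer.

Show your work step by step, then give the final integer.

rho(b) = [[1, 4], [2, 9]]
... * rho(b) = [[1, 4], [2, 9]]  ->  [[9, 40], [20, 89]]
... * rho(c) = [[10, 3], [13, 4]]  ->  [[610, 187], [1357, 416]]
... * rho(a) = [[1, -2], [3, -5]]  ->  [[1171, -2155], [2605, -4794]]
... * rho(c) = [[10, 3], [13, 4]]  ->  [[-16305, -5107], [-36272, -11361]]
... * rho(a) = [[1, -2], [3, -5]]  ->  [[-31626, 58145], [-70355, 129349]]
... * rho(b^-1) = [[9, -4], [-2, 1]]  ->  [[-400924, 184649], [-891893, 410769]]
... * rho(a) = [[1, -2], [3, -5]]  ->  [[153023, -121397], [340414, -270059]]
... * rho(b^-1) = [[9, -4], [-2, 1]]  ->  [[1620001, -733489], [3603844, -1631715]]
... * rho(c) = [[10, 3], [13, 4]]  ->  [[6664653, 1926047], [14826145, 4284672]]
... * rho(a^-1) = [[-5, 2], [-3, 1]]  ->  [[-39101406, 15255353], [-86984741, 33936962]]
... * rho(c^-1) = [[4, -3], [-13, 10]]  ->  [[-354725213, 269857748], [-789119470, 600323843]]
... * rho(a^-1) = [[-5, 2], [-3, 1]]  ->  [[964052821, -439592678], [2144625821, -977915097]]
tr = 964052821 + -977915097 = -13862276

-13862276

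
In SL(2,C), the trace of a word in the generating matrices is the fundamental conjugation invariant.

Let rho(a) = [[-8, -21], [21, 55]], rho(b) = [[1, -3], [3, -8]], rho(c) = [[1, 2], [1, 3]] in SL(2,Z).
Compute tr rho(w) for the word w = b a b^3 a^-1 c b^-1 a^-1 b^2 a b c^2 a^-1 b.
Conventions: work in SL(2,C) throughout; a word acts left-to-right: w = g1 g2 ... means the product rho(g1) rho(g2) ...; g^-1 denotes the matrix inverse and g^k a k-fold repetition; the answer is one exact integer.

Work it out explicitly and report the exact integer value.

-14422499176586150

rho(b) = [[1, -3], [3, -8]]
... * rho(a) = [[-8, -21], [21, 55]]  ->  [[-71, -186], [-192, -503]]
... * rho(b) = [[1, -3], [3, -8]]  ->  [[-629, 1701], [-1701, 4600]]
... * rho(b) = [[1, -3], [3, -8]]  ->  [[4474, -11721], [12099, -31697]]
... * rho(b) = [[1, -3], [3, -8]]  ->  [[-30689, 80346], [-82992, 217279]]
... * rho(a^-1) = [[55, 21], [-21, -8]]  ->  [[-3375161, -1287237], [-9127419, -3481064]]
... * rho(c) = [[1, 2], [1, 3]]  ->  [[-4662398, -10612033], [-12608483, -28698030]]
... * rho(b^-1) = [[-8, 3], [-3, 1]]  ->  [[69135283, -24599227], [186961954, -66523479]]
... * rho(a^-1) = [[55, 21], [-21, -8]]  ->  [[4319024332, 1648634759], [11679900529, 4458388866]]
... * rho(b) = [[1, -3], [3, -8]]  ->  [[9264928609, -26146151068], [25055067127, -70706812515]]
... * rho(b) = [[1, -3], [3, -8]]  ->  [[-69173524595, 181374422717], [-187065370418, 490489298739]]
... * rho(a) = [[-8, -21], [21, 55]]  ->  [[4362251073817, 11428237265930], [11796798236863, 30905284209423]]
... * rho(b) = [[1, -3], [3, -8]]  ->  [[38646962871607, -104512651348891], [104512650865132, -282632668385973]]
... * rho(c) = [[1, 2], [1, 3]]  ->  [[-65865688477284, -236244028303459], [-178120017520841, -638872703427655]]
... * rho(c) = [[1, 2], [1, 3]]  ->  [[-302109716780743, -840463461864945], [-816992720948496, -2272858145324647]]
... * rho(a^-1) = [[55, 21], [-21, -8]]  ->  [[1033698276222980, 379403642523957], [2795421399650307, 1026018022678760]]
... * rho(b) = [[1, -3], [3, -8]]  ->  [[2171909203794851, -6136323968860596], [5873475467686587, -16594408380381001]]
tr = 2171909203794851 + -16594408380381001 = -14422499176586150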